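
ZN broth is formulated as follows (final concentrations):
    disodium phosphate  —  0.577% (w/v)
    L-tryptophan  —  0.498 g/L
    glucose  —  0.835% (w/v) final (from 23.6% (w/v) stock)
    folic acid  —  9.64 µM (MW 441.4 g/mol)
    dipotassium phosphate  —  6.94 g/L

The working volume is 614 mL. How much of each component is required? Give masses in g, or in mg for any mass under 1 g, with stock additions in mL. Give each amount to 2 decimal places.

disodium phosphate 3.54 g; L-tryptophan 305.77 mg; glucose 21.72 mL; folic acid 2.61 mg; dipotassium phosphate 4.26 g

Target volume = 614 mL = 0.614 L.
disodium phosphate: 0.577% w/v = 5.77 g/L → 5.77 × 0.614 L = 3.54 g
L-tryptophan: 0.498 g/L × 0.614 L = 0.305772 g = 305.77 mg
glucose: C1V1 = C2V2 → 0.835% ÷ 23.6% × 614 mL = 21.72 mL
folic acid: 9.64 µmol/L × 441.4 g/mol × 0.614 L ÷ 1000 = 2.61 mg
dipotassium phosphate: 6.94 g/L × 0.614 L = 4.26 g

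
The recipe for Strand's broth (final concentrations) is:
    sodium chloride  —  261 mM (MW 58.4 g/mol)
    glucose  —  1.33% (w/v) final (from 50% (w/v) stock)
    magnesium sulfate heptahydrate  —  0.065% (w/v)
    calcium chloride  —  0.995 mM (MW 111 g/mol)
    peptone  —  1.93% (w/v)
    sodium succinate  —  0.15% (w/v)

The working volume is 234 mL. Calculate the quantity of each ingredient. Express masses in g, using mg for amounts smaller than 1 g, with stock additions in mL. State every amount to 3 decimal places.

Target volume = 234 mL = 0.234 L.
sodium chloride: 261 mmol/L × 58.4 g/mol × 0.234 L ÷ 1000 = 3.567 g
glucose: dilute stock: 1.33% ÷ 50% × 234 mL = 6.224 mL
magnesium sulfate heptahydrate: 0.065% w/v = 0.65 g/L → 0.65 × 0.234 L = 0.1521 g = 152.100 mg
calcium chloride: 0.995 mmol/L × 111 mg/mmol × 0.234 L = 25.844 mg
peptone: 1.93% w/v = 19.3 g/L → 19.3 × 0.234 L = 4.516 g
sodium succinate: 0.15 g per 100 mL × 234 mL ÷ 100 = 0.351 g = 351.000 mg

sodium chloride 3.567 g; glucose 6.224 mL; magnesium sulfate heptahydrate 152.100 mg; calcium chloride 25.844 mg; peptone 4.516 g; sodium succinate 351.000 mg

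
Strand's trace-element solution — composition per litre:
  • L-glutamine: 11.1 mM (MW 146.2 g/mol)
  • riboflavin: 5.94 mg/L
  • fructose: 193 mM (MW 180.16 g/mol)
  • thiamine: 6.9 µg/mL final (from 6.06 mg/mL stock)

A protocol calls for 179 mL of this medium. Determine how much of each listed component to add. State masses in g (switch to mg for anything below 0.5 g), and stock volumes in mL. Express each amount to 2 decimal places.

L-glutamine 290.48 mg; riboflavin 1.06 mg; fructose 6.22 g; thiamine 0.20 mL

Scale factor relative to 1 L: 0.179.
L-glutamine: 11.1 mmol/L × 146.2 mg/mmol × 0.179 L = 290.48 mg
riboflavin: 5.94 mg/L × 0.179 L = 1.06 mg
fructose: 193 mmol/L × 180.16 g/mol × 0.179 L ÷ 1000 = 6.22 g
thiamine: C1V1 = C2V2 → 6.9 µg/mL × 179 mL ÷ 6060 µg/mL = 0.20 mL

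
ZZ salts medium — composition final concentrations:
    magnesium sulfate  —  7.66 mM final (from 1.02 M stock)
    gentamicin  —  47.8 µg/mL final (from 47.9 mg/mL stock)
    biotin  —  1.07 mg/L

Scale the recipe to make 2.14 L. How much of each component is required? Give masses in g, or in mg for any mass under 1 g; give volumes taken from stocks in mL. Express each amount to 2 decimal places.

magnesium sulfate 16.07 mL; gentamicin 2.14 mL; biotin 2.29 mg

Scale factor relative to 1 L: 2.14.
magnesium sulfate: C1V1 = C2V2 → 7.66 mM × 2140 mL ÷ 1020 mM = 16.07 mL
gentamicin: V = C2·V2/C1 = 47.8 µg/mL × 2140 mL ÷ 47900 µg/mL = 2.14 mL
biotin: 1.07 mg/L × 2.14 L = 2.29 mg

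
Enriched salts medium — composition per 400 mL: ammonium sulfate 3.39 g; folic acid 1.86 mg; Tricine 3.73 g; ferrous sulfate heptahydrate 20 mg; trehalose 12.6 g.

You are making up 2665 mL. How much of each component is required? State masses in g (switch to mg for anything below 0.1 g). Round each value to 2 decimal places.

Ratio of target to recipe volume: 2665 / 400 = 6.6625.
ammonium sulfate: 3.39 g × (2665 mL / 400 mL) = 22.59 g
folic acid: 1.86 mg × (2665 mL / 400 mL) = 12.39 mg
Tricine: 3.73 g × (2665 mL / 400 mL) = 24.85 g
ferrous sulfate heptahydrate: 20 mg × (2665 mL / 400 mL) = 133.25 mg = 0.13 g
trehalose: 12.6 g × (2665 mL / 400 mL) = 83.95 g

ammonium sulfate 22.59 g; folic acid 12.39 mg; Tricine 24.85 g; ferrous sulfate heptahydrate 0.13 g; trehalose 83.95 g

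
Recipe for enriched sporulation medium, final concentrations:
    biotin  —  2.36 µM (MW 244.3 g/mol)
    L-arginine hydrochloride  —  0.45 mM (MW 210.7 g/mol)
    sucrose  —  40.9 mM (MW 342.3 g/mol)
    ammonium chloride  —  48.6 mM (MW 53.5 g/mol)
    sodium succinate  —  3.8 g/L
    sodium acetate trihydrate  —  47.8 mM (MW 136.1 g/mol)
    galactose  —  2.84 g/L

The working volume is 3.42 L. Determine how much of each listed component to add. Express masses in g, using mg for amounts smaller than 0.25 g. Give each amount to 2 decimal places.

Scale factor relative to 1 L: 3.42.
biotin: 2.36 µmol/L × 244.3 g/mol × 3.42 L ÷ 1000 = 1.97 mg
L-arginine hydrochloride: 0.45 mmol/L × 210.7 g/mol × 3.42 L ÷ 1000 = 0.32 g
sucrose: 40.9 mmol/L × 342.3 g/mol × 3.42 L ÷ 1000 = 47.88 g
ammonium chloride: 48.6 mmol/L × 53.5 g/mol × 3.42 L ÷ 1000 = 8.89 g
sodium succinate: 3.8 g/L × 3.42 L = 13.00 g
sodium acetate trihydrate: 47.8 mmol/L × 136.1 g/mol × 3.42 L ÷ 1000 = 22.25 g
galactose: 2.84 g/L × 3.42 L = 9.71 g

biotin 1.97 mg; L-arginine hydrochloride 0.32 g; sucrose 47.88 g; ammonium chloride 8.89 g; sodium succinate 13.00 g; sodium acetate trihydrate 22.25 g; galactose 9.71 g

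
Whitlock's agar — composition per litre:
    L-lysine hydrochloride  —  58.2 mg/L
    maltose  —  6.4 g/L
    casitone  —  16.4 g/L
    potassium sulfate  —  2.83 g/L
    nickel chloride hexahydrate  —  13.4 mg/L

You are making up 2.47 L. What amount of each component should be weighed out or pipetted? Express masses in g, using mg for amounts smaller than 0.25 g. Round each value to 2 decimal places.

Scale factor relative to 1 L: 2.47.
L-lysine hydrochloride: 58.2 mg/L × 2.47 L = 143.75 mg
maltose: 6.4 g/L × 2.47 L = 15.81 g
casitone: 16.4 g/L × 2.47 L = 40.51 g
potassium sulfate: 2.83 g/L × 2.47 L = 6.99 g
nickel chloride hexahydrate: 13.4 mg/L × 2.47 L = 33.10 mg

L-lysine hydrochloride 143.75 mg; maltose 15.81 g; casitone 40.51 g; potassium sulfate 6.99 g; nickel chloride hexahydrate 33.10 mg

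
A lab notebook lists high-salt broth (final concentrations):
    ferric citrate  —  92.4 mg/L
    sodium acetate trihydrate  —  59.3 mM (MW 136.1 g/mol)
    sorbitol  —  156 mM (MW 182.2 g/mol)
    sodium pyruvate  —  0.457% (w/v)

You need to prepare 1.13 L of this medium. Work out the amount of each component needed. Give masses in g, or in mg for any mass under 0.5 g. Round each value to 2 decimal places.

ferric citrate 104.41 mg; sodium acetate trihydrate 9.12 g; sorbitol 32.12 g; sodium pyruvate 5.16 g

Scale factor relative to 1 L: 1.13.
ferric citrate: 92.4 mg/L × 1.13 L = 104.41 mg
sodium acetate trihydrate: 59.3 mmol/L × 136.1 g/mol × 1.13 L ÷ 1000 = 9.12 g
sorbitol: 156 mmol/L × 182.2 g/mol × 1.13 L ÷ 1000 = 32.12 g
sodium pyruvate: 0.457% w/v = 4.57 g/L → 4.57 × 1.13 L = 5.16 g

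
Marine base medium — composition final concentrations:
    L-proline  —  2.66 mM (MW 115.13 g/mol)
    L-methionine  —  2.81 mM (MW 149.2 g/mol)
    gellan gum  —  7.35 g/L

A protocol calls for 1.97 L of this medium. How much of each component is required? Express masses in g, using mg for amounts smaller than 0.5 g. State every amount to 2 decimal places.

L-proline 0.60 g; L-methionine 0.83 g; gellan gum 14.48 g

Working volume: 1.97 L.
L-proline: 2.66 mmol/L × 115.13 g/mol × 1.97 L ÷ 1000 = 0.60 g
L-methionine: 2.81 mmol/L × 149.2 g/mol × 1.97 L ÷ 1000 = 0.83 g
gellan gum: 7.35 g/L × 1.97 L = 14.48 g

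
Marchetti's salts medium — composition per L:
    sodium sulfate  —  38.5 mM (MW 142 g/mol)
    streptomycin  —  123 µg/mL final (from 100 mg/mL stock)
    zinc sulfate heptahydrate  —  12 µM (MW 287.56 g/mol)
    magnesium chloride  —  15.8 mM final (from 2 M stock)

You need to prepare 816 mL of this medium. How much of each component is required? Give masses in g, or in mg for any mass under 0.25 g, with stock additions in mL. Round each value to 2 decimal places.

sodium sulfate 4.46 g; streptomycin 1.00 mL; zinc sulfate heptahydrate 2.82 mg; magnesium chloride 6.45 mL

Working volume: 816 mL = 0.816 L.
sodium sulfate: 38.5 mmol/L × 142 g/mol × 0.816 L ÷ 1000 = 4.46 g
streptomycin: dilute stock: 123 µg/mL × 816 mL ÷ 100000 µg/mL = 1.00 mL
zinc sulfate heptahydrate: 12 µmol/L × 287.56 g/mol × 0.816 L ÷ 1000 = 2.82 mg
magnesium chloride: C1V1 = C2V2 → 15.8 mM × 816 mL ÷ 2000 mM = 6.45 mL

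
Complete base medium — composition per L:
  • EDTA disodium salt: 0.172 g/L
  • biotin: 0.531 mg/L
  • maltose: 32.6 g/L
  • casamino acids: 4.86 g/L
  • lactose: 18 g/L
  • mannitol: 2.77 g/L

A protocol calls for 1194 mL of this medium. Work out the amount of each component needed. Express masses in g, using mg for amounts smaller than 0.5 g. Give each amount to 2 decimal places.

Scale factor relative to 1 L: 1.194.
EDTA disodium salt: 0.172 g/L × 1.194 L = 0.205368 g = 205.37 mg
biotin: 0.531 mg/L × 1.194 L = 0.63 mg
maltose: 32.6 g/L × 1.194 L = 38.92 g
casamino acids: 4.86 g/L × 1.194 L = 5.80 g
lactose: 18 g/L × 1.194 L = 21.49 g
mannitol: 2.77 g/L × 1.194 L = 3.31 g

EDTA disodium salt 205.37 mg; biotin 0.63 mg; maltose 38.92 g; casamino acids 5.80 g; lactose 21.49 g; mannitol 3.31 g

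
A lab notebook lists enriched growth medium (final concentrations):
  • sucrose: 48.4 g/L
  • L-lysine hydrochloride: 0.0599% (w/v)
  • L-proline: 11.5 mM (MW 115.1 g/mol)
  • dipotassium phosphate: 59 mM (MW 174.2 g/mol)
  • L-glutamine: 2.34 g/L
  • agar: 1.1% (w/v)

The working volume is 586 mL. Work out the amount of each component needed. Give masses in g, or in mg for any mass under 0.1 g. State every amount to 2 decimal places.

Scale factor relative to 1 L: 0.586.
sucrose: 48.4 g/L × 0.586 L = 28.36 g
L-lysine hydrochloride: 0.0599% w/v = 0.599 g/L → 0.599 × 0.586 L = 0.35 g
L-proline: 11.5 mmol/L × 115.1 g/mol × 0.586 L ÷ 1000 = 0.78 g
dipotassium phosphate: 59 mmol/L × 174.2 g/mol × 0.586 L ÷ 1000 = 6.02 g
L-glutamine: 2.34 g/L × 0.586 L = 1.37 g
agar: 1.1% w/v = 11 g/L → 11 × 0.586 L = 6.45 g

sucrose 28.36 g; L-lysine hydrochloride 0.35 g; L-proline 0.78 g; dipotassium phosphate 6.02 g; L-glutamine 1.37 g; agar 6.45 g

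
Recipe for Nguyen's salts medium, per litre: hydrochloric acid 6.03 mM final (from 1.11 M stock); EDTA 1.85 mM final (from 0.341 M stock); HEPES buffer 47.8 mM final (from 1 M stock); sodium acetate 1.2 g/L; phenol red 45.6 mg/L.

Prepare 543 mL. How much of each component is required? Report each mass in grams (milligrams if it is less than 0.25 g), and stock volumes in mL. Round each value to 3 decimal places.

hydrochloric acid 2.950 mL; EDTA 2.946 mL; HEPES buffer 25.955 mL; sodium acetate 0.652 g; phenol red 24.761 mg

Working volume: 543 mL = 0.543 L.
hydrochloric acid: dilute stock: 6.03 mM × 543 mL ÷ 1110 mM = 2.950 mL
EDTA: dilute stock: 1.85 mM × 543 mL ÷ 341 mM = 2.946 mL
HEPES buffer: V = C2·V2/C1 = 47.8 mM × 543 mL ÷ 1000 mM = 25.955 mL
sodium acetate: 1.2 g/L × 0.543 L = 0.652 g
phenol red: 45.6 mg/L × 0.543 L = 24.761 mg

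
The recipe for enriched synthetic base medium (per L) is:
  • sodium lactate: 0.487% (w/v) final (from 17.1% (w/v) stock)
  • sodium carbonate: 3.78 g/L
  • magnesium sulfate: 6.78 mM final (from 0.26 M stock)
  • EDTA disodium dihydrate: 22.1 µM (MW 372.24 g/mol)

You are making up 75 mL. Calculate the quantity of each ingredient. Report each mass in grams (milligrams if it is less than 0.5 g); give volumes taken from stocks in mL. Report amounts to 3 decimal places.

sodium lactate 2.136 mL; sodium carbonate 283.500 mg; magnesium sulfate 1.956 mL; EDTA disodium dihydrate 0.617 mg

Target volume = 75 mL = 0.075 L.
sodium lactate: dilute stock: 0.487% ÷ 17.1% × 75 mL = 2.136 mL
sodium carbonate: 3.78 g/L × 0.075 L = 0.2835 g = 283.500 mg
magnesium sulfate: C1V1 = C2V2 → 6.78 mM × 75 mL ÷ 260 mM = 1.956 mL
EDTA disodium dihydrate: 22.1 µmol/L × 372.24 g/mol × 0.075 L ÷ 1000 = 0.617 mg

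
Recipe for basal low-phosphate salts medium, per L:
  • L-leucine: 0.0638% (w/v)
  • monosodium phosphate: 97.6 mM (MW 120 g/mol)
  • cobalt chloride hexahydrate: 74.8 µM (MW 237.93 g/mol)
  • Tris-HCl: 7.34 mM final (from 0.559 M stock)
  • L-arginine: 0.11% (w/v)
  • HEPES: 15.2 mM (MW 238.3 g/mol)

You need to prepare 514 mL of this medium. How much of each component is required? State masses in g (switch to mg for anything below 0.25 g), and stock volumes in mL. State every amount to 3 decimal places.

L-leucine 0.328 g; monosodium phosphate 6.020 g; cobalt chloride hexahydrate 9.148 mg; Tris-HCl 6.749 mL; L-arginine 0.565 g; HEPES 1.862 g

Scale factor relative to 1 L: 0.514.
L-leucine: 0.0638% w/v = 0.638 g/L → 0.638 × 0.514 L = 0.328 g
monosodium phosphate: 97.6 mmol/L × 120 g/mol × 0.514 L ÷ 1000 = 6.020 g
cobalt chloride hexahydrate: 74.8 µmol/L × 237.93 g/mol × 0.514 L ÷ 1000 = 9.148 mg
Tris-HCl: dilute stock: 7.34 mM × 514 mL ÷ 559 mM = 6.749 mL
L-arginine: 0.11% w/v = 1.1 g/L → 1.1 × 0.514 L = 0.565 g
HEPES: 15.2 mmol/L × 238.3 g/mol × 0.514 L ÷ 1000 = 1.862 g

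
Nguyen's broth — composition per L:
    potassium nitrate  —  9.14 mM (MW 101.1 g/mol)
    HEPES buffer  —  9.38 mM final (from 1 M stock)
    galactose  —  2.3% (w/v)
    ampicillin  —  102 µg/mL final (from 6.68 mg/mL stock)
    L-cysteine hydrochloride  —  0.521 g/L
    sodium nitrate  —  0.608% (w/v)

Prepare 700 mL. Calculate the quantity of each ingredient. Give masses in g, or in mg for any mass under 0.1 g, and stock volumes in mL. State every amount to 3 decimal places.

potassium nitrate 0.647 g; HEPES buffer 6.566 mL; galactose 16.100 g; ampicillin 10.689 mL; L-cysteine hydrochloride 0.365 g; sodium nitrate 4.256 g

Target volume = 700 mL = 0.7 L.
potassium nitrate: 9.14 mmol/L × 101.1 g/mol × 0.7 L ÷ 1000 = 0.647 g
HEPES buffer: C1V1 = C2V2 → 9.38 mM × 700 mL ÷ 1000 mM = 6.566 mL
galactose: 2.3% w/v = 23 g/L → 23 × 0.7 L = 16.100 g
ampicillin: C1V1 = C2V2 → 102 µg/mL × 700 mL ÷ 6680 µg/mL = 10.689 mL
L-cysteine hydrochloride: 0.521 g/L × 0.7 L = 0.365 g
sodium nitrate: 0.608 g per 100 mL × 700 mL ÷ 100 = 4.256 g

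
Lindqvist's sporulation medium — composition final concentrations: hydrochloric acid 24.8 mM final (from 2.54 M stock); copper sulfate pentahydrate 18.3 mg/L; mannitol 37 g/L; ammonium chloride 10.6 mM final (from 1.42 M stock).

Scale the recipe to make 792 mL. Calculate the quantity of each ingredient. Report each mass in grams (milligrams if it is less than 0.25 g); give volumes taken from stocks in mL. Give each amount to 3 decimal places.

Working volume: 792 mL = 0.792 L.
hydrochloric acid: C1V1 = C2V2 → 24.8 mM × 792 mL ÷ 2540 mM = 7.733 mL
copper sulfate pentahydrate: 18.3 mg/L × 0.792 L = 14.494 mg
mannitol: 37 g/L × 0.792 L = 29.304 g
ammonium chloride: C1V1 = C2V2 → 10.6 mM × 792 mL ÷ 1420 mM = 5.912 mL

hydrochloric acid 7.733 mL; copper sulfate pentahydrate 14.494 mg; mannitol 29.304 g; ammonium chloride 5.912 mL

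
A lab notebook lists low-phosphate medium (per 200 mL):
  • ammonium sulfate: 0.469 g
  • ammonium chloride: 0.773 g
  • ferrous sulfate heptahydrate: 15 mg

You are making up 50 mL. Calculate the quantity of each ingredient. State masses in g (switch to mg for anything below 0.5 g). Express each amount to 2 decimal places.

ammonium sulfate 117.25 mg; ammonium chloride 193.25 mg; ferrous sulfate heptahydrate 3.75 mg

Ratio of target to recipe volume: 50 / 200 = 0.25.
ammonium sulfate: 0.469 g × (50 mL / 200 mL) = 0.11725 g = 117.25 mg
ammonium chloride: 0.773 g × (50 mL / 200 mL) = 0.19325 g = 193.25 mg
ferrous sulfate heptahydrate: 15 mg × (50 mL / 200 mL) = 3.75 mg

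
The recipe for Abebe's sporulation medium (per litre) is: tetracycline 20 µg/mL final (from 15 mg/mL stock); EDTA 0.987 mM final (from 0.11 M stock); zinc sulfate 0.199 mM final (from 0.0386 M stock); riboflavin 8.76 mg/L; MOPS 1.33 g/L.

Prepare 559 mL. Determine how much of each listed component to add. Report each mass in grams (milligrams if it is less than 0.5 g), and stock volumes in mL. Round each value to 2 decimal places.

Target volume = 559 mL = 0.559 L.
tetracycline: dilute stock: 20 µg/mL × 559 mL ÷ 15000 µg/mL = 0.75 mL
EDTA: dilute stock: 0.987 mM × 559 mL ÷ 110 mM = 5.02 mL
zinc sulfate: dilute stock: 0.199 mM × 559 mL ÷ 38.6 mM = 2.88 mL
riboflavin: 8.76 mg/L × 0.559 L = 4.90 mg
MOPS: 1.33 g/L × 0.559 L = 0.74 g

tetracycline 0.75 mL; EDTA 5.02 mL; zinc sulfate 2.88 mL; riboflavin 4.90 mg; MOPS 0.74 g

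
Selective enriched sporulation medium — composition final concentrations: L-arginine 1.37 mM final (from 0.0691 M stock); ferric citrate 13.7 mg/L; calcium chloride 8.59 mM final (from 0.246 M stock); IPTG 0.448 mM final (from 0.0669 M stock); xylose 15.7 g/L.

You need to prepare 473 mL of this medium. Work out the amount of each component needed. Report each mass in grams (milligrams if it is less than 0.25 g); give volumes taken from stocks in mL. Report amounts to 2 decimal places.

Working volume: 473 mL = 0.473 L.
L-arginine: C1V1 = C2V2 → 1.37 mM × 473 mL ÷ 69.1 mM = 9.38 mL
ferric citrate: 13.7 mg/L × 0.473 L = 6.48 mg
calcium chloride: V = C2·V2/C1 = 8.59 mM × 473 mL ÷ 246 mM = 16.52 mL
IPTG: C1V1 = C2V2 → 0.448 mM × 473 mL ÷ 66.9 mM = 3.17 mL
xylose: 15.7 g/L × 0.473 L = 7.43 g

L-arginine 9.38 mL; ferric citrate 6.48 mg; calcium chloride 16.52 mL; IPTG 3.17 mL; xylose 7.43 g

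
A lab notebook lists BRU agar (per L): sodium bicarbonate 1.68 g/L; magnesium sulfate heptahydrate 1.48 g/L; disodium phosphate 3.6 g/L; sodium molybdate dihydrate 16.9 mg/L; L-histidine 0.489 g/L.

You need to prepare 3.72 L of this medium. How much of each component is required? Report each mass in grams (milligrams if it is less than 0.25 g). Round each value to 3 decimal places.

Scale factor relative to 1 L: 3.72.
sodium bicarbonate: 1.68 g/L × 3.72 L = 6.250 g
magnesium sulfate heptahydrate: 1.48 g/L × 3.72 L = 5.506 g
disodium phosphate: 3.6 g/L × 3.72 L = 13.392 g
sodium molybdate dihydrate: 16.9 mg/L × 3.72 L = 62.868 mg
L-histidine: 0.489 g/L × 3.72 L = 1.819 g

sodium bicarbonate 6.250 g; magnesium sulfate heptahydrate 5.506 g; disodium phosphate 13.392 g; sodium molybdate dihydrate 62.868 mg; L-histidine 1.819 g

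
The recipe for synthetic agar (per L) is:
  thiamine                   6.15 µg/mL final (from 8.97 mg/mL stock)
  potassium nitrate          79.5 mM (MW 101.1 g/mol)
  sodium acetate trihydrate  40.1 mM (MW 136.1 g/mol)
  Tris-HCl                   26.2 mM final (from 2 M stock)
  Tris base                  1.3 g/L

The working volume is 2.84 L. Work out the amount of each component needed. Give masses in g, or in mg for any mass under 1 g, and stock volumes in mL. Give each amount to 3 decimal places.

thiamine 1.947 mL; potassium nitrate 22.826 g; sodium acetate trihydrate 15.500 g; Tris-HCl 37.204 mL; Tris base 3.692 g

Working volume: 2.84 L.
thiamine: V = C2·V2/C1 = 6.15 µg/mL × 2840 mL ÷ 8970 µg/mL = 1.947 mL
potassium nitrate: 79.5 mmol/L × 101.1 g/mol × 2.84 L ÷ 1000 = 22.826 g
sodium acetate trihydrate: 40.1 mmol/L × 136.1 g/mol × 2.84 L ÷ 1000 = 15.500 g
Tris-HCl: C1V1 = C2V2 → 26.2 mM × 2840 mL ÷ 2000 mM = 37.204 mL
Tris base: 1.3 g/L × 2.84 L = 3.692 g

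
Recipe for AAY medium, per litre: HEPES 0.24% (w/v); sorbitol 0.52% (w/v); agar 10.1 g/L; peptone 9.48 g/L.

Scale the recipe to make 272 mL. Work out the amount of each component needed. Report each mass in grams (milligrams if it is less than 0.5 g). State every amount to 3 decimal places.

Scale factor relative to 1 L: 0.272.
HEPES: 0.24 g per 100 mL × 272 mL ÷ 100 = 0.653 g
sorbitol: 0.52% w/v = 5.2 g/L → 5.2 × 0.272 L = 1.414 g
agar: 10.1 g/L × 0.272 L = 2.747 g
peptone: 9.48 g/L × 0.272 L = 2.579 g

HEPES 0.653 g; sorbitol 1.414 g; agar 2.747 g; peptone 2.579 g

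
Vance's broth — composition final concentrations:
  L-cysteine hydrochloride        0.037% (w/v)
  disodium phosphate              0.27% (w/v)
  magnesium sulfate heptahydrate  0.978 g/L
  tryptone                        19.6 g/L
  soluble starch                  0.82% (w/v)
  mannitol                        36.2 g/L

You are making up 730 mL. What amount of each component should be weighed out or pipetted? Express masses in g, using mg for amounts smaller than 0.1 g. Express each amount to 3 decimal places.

L-cysteine hydrochloride 0.270 g; disodium phosphate 1.971 g; magnesium sulfate heptahydrate 0.714 g; tryptone 14.308 g; soluble starch 5.986 g; mannitol 26.426 g

Scale factor relative to 1 L: 0.73.
L-cysteine hydrochloride: 0.037% w/v = 0.37 g/L → 0.37 × 0.73 L = 0.270 g
disodium phosphate: 0.27% w/v = 2.7 g/L → 2.7 × 0.73 L = 1.971 g
magnesium sulfate heptahydrate: 0.978 g/L × 0.73 L = 0.714 g
tryptone: 19.6 g/L × 0.73 L = 14.308 g
soluble starch: 0.82% w/v = 8.2 g/L → 8.2 × 0.73 L = 5.986 g
mannitol: 36.2 g/L × 0.73 L = 26.426 g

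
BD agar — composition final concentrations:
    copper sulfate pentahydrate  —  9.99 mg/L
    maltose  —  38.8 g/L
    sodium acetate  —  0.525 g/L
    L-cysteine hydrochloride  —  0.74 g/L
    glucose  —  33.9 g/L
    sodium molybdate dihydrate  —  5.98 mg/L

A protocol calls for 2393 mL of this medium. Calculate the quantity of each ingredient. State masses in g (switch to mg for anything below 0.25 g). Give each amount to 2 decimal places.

Working volume: 2393 mL = 2.393 L.
copper sulfate pentahydrate: 9.99 mg/L × 2.393 L = 23.91 mg
maltose: 38.8 g/L × 2.393 L = 92.85 g
sodium acetate: 0.525 g/L × 2.393 L = 1.26 g
L-cysteine hydrochloride: 0.74 g/L × 2.393 L = 1.77 g
glucose: 33.9 g/L × 2.393 L = 81.12 g
sodium molybdate dihydrate: 5.98 mg/L × 2.393 L = 14.31 mg

copper sulfate pentahydrate 23.91 mg; maltose 92.85 g; sodium acetate 1.26 g; L-cysteine hydrochloride 1.77 g; glucose 81.12 g; sodium molybdate dihydrate 14.31 mg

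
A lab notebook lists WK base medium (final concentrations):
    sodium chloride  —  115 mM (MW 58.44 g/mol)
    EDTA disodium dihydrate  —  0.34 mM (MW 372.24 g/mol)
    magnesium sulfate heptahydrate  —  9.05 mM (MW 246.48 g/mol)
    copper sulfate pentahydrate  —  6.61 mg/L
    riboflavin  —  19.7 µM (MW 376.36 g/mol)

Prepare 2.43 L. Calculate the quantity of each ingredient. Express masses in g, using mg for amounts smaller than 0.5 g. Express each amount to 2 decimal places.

sodium chloride 16.33 g; EDTA disodium dihydrate 307.54 mg; magnesium sulfate heptahydrate 5.42 g; copper sulfate pentahydrate 16.06 mg; riboflavin 18.02 mg

Working volume: 2.43 L.
sodium chloride: 115 mmol/L × 58.44 g/mol × 2.43 L ÷ 1000 = 16.33 g
EDTA disodium dihydrate: 0.34 mmol/L × 372.24 mg/mmol × 2.43 L = 307.54 mg
magnesium sulfate heptahydrate: 9.05 mmol/L × 246.48 g/mol × 2.43 L ÷ 1000 = 5.42 g
copper sulfate pentahydrate: 6.61 mg/L × 2.43 L = 16.06 mg
riboflavin: 19.7 µmol/L × 376.36 g/mol × 2.43 L ÷ 1000 = 18.02 mg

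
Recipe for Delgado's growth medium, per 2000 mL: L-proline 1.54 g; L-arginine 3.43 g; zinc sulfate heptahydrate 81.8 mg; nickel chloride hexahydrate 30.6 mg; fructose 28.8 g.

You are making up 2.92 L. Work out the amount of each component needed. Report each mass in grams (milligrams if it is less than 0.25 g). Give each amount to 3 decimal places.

L-proline 2.248 g; L-arginine 5.008 g; zinc sulfate heptahydrate 119.428 mg; nickel chloride hexahydrate 44.676 mg; fructose 42.048 g

Scale factor = 2920 mL / 2000 mL = 1.46.
L-proline: 1.54 g × (2920 mL / 2000 mL) = 2.248 g
L-arginine: 3.43 g × (2920 mL / 2000 mL) = 5.008 g
zinc sulfate heptahydrate: 81.8 mg × (2920 mL / 2000 mL) = 119.428 mg
nickel chloride hexahydrate: 30.6 mg × (2920 mL / 2000 mL) = 44.676 mg
fructose: 28.8 g × (2920 mL / 2000 mL) = 42.048 g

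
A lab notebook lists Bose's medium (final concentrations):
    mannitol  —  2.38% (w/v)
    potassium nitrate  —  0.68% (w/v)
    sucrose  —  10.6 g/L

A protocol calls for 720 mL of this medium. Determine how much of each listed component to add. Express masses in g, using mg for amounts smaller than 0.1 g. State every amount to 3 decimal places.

Working volume: 720 mL = 0.72 L.
mannitol: 2.38% w/v = 23.8 g/L → 23.8 × 0.72 L = 17.136 g
potassium nitrate: 0.68% w/v = 6.8 g/L → 6.8 × 0.72 L = 4.896 g
sucrose: 10.6 g/L × 0.72 L = 7.632 g

mannitol 17.136 g; potassium nitrate 4.896 g; sucrose 7.632 g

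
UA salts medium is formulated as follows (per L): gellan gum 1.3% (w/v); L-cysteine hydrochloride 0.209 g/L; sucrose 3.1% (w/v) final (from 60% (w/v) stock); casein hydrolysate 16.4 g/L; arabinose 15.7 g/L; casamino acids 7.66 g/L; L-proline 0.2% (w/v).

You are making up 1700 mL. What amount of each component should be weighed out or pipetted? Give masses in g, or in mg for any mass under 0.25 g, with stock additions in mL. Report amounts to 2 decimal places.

gellan gum 22.10 g; L-cysteine hydrochloride 0.36 g; sucrose 87.83 mL; casein hydrolysate 27.88 g; arabinose 26.69 g; casamino acids 13.02 g; L-proline 3.40 g

Scale factor relative to 1 L: 1.7.
gellan gum: 1.3% w/v = 13 g/L → 13 × 1.7 L = 22.10 g
L-cysteine hydrochloride: 0.209 g/L × 1.7 L = 0.36 g
sucrose: C1V1 = C2V2 → 3.1% ÷ 60% × 1700 mL = 87.83 mL
casein hydrolysate: 16.4 g/L × 1.7 L = 27.88 g
arabinose: 15.7 g/L × 1.7 L = 26.69 g
casamino acids: 7.66 g/L × 1.7 L = 13.02 g
L-proline: 0.2 g per 100 mL × 1700 mL ÷ 100 = 3.40 g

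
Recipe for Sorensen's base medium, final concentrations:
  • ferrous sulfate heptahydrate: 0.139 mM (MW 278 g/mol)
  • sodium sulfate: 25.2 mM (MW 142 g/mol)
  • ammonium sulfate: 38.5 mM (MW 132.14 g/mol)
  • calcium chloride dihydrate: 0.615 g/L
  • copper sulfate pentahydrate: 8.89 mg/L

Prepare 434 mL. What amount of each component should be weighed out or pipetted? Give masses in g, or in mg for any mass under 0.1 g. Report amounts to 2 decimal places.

Target volume = 434 mL = 0.434 L.
ferrous sulfate heptahydrate: 0.139 mmol/L × 278 mg/mmol × 0.434 L = 16.77 mg
sodium sulfate: 25.2 mmol/L × 142 g/mol × 0.434 L ÷ 1000 = 1.55 g
ammonium sulfate: 38.5 mmol/L × 132.14 g/mol × 0.434 L ÷ 1000 = 2.21 g
calcium chloride dihydrate: 0.615 g/L × 0.434 L = 0.27 g
copper sulfate pentahydrate: 8.89 mg/L × 0.434 L = 3.86 mg

ferrous sulfate heptahydrate 16.77 mg; sodium sulfate 1.55 g; ammonium sulfate 2.21 g; calcium chloride dihydrate 0.27 g; copper sulfate pentahydrate 3.86 mg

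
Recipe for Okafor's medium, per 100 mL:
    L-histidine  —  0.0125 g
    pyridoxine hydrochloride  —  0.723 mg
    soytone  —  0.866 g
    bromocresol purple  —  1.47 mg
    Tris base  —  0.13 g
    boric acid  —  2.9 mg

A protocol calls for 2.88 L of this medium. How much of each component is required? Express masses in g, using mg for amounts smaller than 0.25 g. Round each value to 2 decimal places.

L-histidine 0.36 g; pyridoxine hydrochloride 20.82 mg; soytone 24.94 g; bromocresol purple 42.34 mg; Tris base 3.74 g; boric acid 83.52 mg

Ratio of target to recipe volume: 2880 / 100 = 28.8.
L-histidine: 0.0125 g × (2880 mL / 100 mL) = 0.36 g
pyridoxine hydrochloride: 0.723 mg × (2880 mL / 100 mL) = 20.82 mg
soytone: 0.866 g × (2880 mL / 100 mL) = 24.94 g
bromocresol purple: 1.47 mg × (2880 mL / 100 mL) = 42.34 mg
Tris base: 0.13 g × (2880 mL / 100 mL) = 3.74 g
boric acid: 2.9 mg × (2880 mL / 100 mL) = 83.52 mg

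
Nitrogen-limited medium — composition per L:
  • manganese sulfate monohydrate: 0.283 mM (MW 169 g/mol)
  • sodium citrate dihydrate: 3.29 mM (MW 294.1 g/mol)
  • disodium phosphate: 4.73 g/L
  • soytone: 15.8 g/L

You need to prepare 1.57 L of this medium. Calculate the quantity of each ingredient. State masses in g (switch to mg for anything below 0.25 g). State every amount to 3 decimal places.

Working volume: 1.57 L.
manganese sulfate monohydrate: 0.283 mmol/L × 169 mg/mmol × 1.57 L = 75.088 mg
sodium citrate dihydrate: 3.29 mmol/L × 294.1 g/mol × 1.57 L ÷ 1000 = 1.519 g
disodium phosphate: 4.73 g/L × 1.57 L = 7.426 g
soytone: 15.8 g/L × 1.57 L = 24.806 g

manganese sulfate monohydrate 75.088 mg; sodium citrate dihydrate 1.519 g; disodium phosphate 7.426 g; soytone 24.806 g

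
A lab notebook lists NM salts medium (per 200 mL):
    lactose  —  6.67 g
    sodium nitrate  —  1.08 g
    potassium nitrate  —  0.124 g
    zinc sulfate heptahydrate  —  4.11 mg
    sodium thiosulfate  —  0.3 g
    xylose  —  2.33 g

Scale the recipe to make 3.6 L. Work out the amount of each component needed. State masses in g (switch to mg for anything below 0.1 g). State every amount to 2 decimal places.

lactose 120.06 g; sodium nitrate 19.44 g; potassium nitrate 2.23 g; zinc sulfate heptahydrate 73.98 mg; sodium thiosulfate 5.40 g; xylose 41.94 g

Scale factor = 3600 mL / 200 mL = 18.
lactose: 6.67 g × (3600 mL / 200 mL) = 120.06 g
sodium nitrate: 1.08 g × (3600 mL / 200 mL) = 19.44 g
potassium nitrate: 0.124 g × (3600 mL / 200 mL) = 2.23 g
zinc sulfate heptahydrate: 4.11 mg × (3600 mL / 200 mL) = 73.98 mg
sodium thiosulfate: 0.3 g × (3600 mL / 200 mL) = 5.40 g
xylose: 2.33 g × (3600 mL / 200 mL) = 41.94 g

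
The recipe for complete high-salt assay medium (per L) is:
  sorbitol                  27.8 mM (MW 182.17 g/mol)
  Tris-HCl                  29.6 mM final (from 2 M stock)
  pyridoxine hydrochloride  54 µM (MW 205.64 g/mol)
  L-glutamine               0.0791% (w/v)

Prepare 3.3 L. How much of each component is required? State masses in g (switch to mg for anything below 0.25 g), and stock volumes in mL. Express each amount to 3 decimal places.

sorbitol 16.712 g; Tris-HCl 48.840 mL; pyridoxine hydrochloride 36.645 mg; L-glutamine 2.610 g

Working volume: 3.3 L.
sorbitol: 27.8 mmol/L × 182.17 g/mol × 3.3 L ÷ 1000 = 16.712 g
Tris-HCl: V = C2·V2/C1 = 29.6 mM × 3300 mL ÷ 2000 mM = 48.840 mL
pyridoxine hydrochloride: 54 µmol/L × 205.64 g/mol × 3.3 L ÷ 1000 = 36.645 mg
L-glutamine: 0.0791 g per 100 mL × 3300 mL ÷ 100 = 2.610 g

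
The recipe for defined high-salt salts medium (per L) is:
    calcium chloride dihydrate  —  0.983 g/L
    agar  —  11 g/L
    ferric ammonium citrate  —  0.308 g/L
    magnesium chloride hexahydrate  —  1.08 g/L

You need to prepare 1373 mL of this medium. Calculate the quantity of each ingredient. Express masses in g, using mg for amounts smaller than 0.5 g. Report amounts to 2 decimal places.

Scale factor relative to 1 L: 1.373.
calcium chloride dihydrate: 0.983 g/L × 1.373 L = 1.35 g
agar: 11 g/L × 1.373 L = 15.10 g
ferric ammonium citrate: 0.308 g/L × 1.373 L = 0.422884 g = 422.88 mg
magnesium chloride hexahydrate: 1.08 g/L × 1.373 L = 1.48 g

calcium chloride dihydrate 1.35 g; agar 15.10 g; ferric ammonium citrate 422.88 mg; magnesium chloride hexahydrate 1.48 g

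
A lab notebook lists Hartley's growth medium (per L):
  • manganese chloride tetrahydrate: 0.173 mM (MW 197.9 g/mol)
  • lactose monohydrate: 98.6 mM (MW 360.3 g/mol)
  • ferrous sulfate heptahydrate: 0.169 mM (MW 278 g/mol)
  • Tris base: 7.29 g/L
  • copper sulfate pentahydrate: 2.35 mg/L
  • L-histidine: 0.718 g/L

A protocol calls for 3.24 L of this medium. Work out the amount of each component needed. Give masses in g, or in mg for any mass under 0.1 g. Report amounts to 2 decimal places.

manganese chloride tetrahydrate 0.11 g; lactose monohydrate 115.10 g; ferrous sulfate heptahydrate 0.15 g; Tris base 23.62 g; copper sulfate pentahydrate 7.61 mg; L-histidine 2.33 g

Working volume: 3.24 L.
manganese chloride tetrahydrate: 0.173 mmol/L × 197.9 g/mol × 3.24 L ÷ 1000 = 0.11 g
lactose monohydrate: 98.6 mmol/L × 360.3 g/mol × 3.24 L ÷ 1000 = 115.10 g
ferrous sulfate heptahydrate: 0.169 mmol/L × 278 g/mol × 3.24 L ÷ 1000 = 0.15 g
Tris base: 7.29 g/L × 3.24 L = 23.62 g
copper sulfate pentahydrate: 2.35 mg/L × 3.24 L = 7.61 mg
L-histidine: 0.718 g/L × 3.24 L = 2.33 g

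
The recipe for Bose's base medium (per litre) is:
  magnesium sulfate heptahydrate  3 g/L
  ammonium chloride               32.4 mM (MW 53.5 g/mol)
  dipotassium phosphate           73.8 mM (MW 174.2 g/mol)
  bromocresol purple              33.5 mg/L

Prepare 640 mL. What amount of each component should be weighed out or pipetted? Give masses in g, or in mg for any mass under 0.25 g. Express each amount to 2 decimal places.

magnesium sulfate heptahydrate 1.92 g; ammonium chloride 1.11 g; dipotassium phosphate 8.23 g; bromocresol purple 21.44 mg

Working volume: 640 mL = 0.64 L.
magnesium sulfate heptahydrate: 3 g/L × 0.64 L = 1.92 g
ammonium chloride: 32.4 mmol/L × 53.5 g/mol × 0.64 L ÷ 1000 = 1.11 g
dipotassium phosphate: 73.8 mmol/L × 174.2 g/mol × 0.64 L ÷ 1000 = 8.23 g
bromocresol purple: 33.5 mg/L × 0.64 L = 21.44 mg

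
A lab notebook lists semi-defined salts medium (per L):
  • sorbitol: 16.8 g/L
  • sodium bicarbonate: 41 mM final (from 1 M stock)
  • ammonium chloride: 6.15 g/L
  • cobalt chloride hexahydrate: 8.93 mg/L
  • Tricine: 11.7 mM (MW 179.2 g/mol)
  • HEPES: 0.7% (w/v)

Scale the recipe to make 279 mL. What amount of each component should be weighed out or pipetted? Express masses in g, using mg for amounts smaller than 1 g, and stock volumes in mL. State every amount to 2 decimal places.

Scale factor relative to 1 L: 0.279.
sorbitol: 16.8 g/L × 0.279 L = 4.69 g
sodium bicarbonate: C1V1 = C2V2 → 41 mM × 279 mL ÷ 1000 mM = 11.44 mL
ammonium chloride: 6.15 g/L × 0.279 L = 1.72 g
cobalt chloride hexahydrate: 8.93 mg/L × 0.279 L = 2.49 mg
Tricine: 11.7 mmol/L × 179.2 mg/mmol × 0.279 L = 584.96 mg
HEPES: 0.7 g per 100 mL × 279 mL ÷ 100 = 1.95 g

sorbitol 4.69 g; sodium bicarbonate 11.44 mL; ammonium chloride 1.72 g; cobalt chloride hexahydrate 2.49 mg; Tricine 584.96 mg; HEPES 1.95 g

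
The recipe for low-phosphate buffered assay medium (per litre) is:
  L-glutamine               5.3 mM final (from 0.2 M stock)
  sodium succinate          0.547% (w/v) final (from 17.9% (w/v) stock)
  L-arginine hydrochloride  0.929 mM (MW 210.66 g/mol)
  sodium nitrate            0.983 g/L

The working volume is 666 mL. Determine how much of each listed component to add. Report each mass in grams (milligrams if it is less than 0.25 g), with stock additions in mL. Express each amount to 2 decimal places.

Scale factor relative to 1 L: 0.666.
L-glutamine: C1V1 = C2V2 → 5.3 mM × 666 mL ÷ 200 mM = 17.65 mL
sodium succinate: C1V1 = C2V2 → 0.547% ÷ 17.9% × 666 mL = 20.35 mL
L-arginine hydrochloride: 0.929 mmol/L × 210.66 mg/mmol × 0.666 L = 130.34 mg
sodium nitrate: 0.983 g/L × 0.666 L = 0.65 g

L-glutamine 17.65 mL; sodium succinate 20.35 mL; L-arginine hydrochloride 130.34 mg; sodium nitrate 0.65 g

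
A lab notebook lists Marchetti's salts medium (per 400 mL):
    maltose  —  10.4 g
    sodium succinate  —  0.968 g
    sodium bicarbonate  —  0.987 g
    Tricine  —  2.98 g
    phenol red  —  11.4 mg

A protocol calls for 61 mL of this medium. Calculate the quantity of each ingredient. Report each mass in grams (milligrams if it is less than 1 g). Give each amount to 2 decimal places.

Scale factor = 61 mL / 400 mL = 0.1525.
maltose: 10.4 g × (61 mL / 400 mL) = 1.59 g
sodium succinate: 0.968 g × (61 mL / 400 mL) = 0.14762 g = 147.62 mg
sodium bicarbonate: 0.987 g × (61 mL / 400 mL) = 0.150517 g = 150.52 mg
Tricine: 2.98 g × (61 mL / 400 mL) = 0.45445 g = 454.45 mg
phenol red: 11.4 mg × (61 mL / 400 mL) = 1.74 mg

maltose 1.59 g; sodium succinate 147.62 mg; sodium bicarbonate 150.52 mg; Tricine 454.45 mg; phenol red 1.74 mg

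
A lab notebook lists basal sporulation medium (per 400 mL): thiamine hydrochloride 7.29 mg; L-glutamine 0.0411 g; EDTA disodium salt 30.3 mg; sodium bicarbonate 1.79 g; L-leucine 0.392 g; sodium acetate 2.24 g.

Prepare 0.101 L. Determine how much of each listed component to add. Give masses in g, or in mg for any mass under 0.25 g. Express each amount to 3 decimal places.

thiamine hydrochloride 1.841 mg; L-glutamine 10.378 mg; EDTA disodium salt 7.651 mg; sodium bicarbonate 0.452 g; L-leucine 98.980 mg; sodium acetate 0.566 g

Ratio of target to recipe volume: 101 / 400 = 0.2525.
thiamine hydrochloride: 7.29 mg × (101 mL / 400 mL) = 1.841 mg
L-glutamine: 0.0411 g × (101 mL / 400 mL) = 0.0103777 g = 10.378 mg
EDTA disodium salt: 30.3 mg × (101 mL / 400 mL) = 7.651 mg
sodium bicarbonate: 1.79 g × (101 mL / 400 mL) = 0.452 g
L-leucine: 0.392 g × (101 mL / 400 mL) = 0.09898 g = 98.980 mg
sodium acetate: 2.24 g × (101 mL / 400 mL) = 0.566 g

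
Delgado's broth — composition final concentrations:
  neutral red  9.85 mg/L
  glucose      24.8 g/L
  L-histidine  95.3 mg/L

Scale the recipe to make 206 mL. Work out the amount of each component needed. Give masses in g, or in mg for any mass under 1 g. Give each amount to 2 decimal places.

Working volume: 206 mL = 0.206 L.
neutral red: 9.85 mg/L × 0.206 L = 2.03 mg
glucose: 24.8 g/L × 0.206 L = 5.11 g
L-histidine: 95.3 mg/L × 0.206 L = 19.63 mg

neutral red 2.03 mg; glucose 5.11 g; L-histidine 19.63 mg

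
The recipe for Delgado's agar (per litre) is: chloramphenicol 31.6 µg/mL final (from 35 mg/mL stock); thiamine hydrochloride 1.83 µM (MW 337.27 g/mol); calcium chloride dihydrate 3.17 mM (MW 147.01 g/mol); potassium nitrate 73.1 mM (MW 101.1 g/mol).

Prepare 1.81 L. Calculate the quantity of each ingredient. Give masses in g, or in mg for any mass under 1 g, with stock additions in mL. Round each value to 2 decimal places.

chloramphenicol 1.63 mL; thiamine hydrochloride 1.12 mg; calcium chloride dihydrate 843.50 mg; potassium nitrate 13.38 g

Scale factor relative to 1 L: 1.81.
chloramphenicol: V = C2·V2/C1 = 31.6 µg/mL × 1810 mL ÷ 35000 µg/mL = 1.63 mL
thiamine hydrochloride: 1.83 µmol/L × 337.27 g/mol × 1.81 L ÷ 1000 = 1.12 mg
calcium chloride dihydrate: 3.17 mmol/L × 147.01 mg/mmol × 1.81 L = 843.50 mg
potassium nitrate: 73.1 mmol/L × 101.1 g/mol × 1.81 L ÷ 1000 = 13.38 g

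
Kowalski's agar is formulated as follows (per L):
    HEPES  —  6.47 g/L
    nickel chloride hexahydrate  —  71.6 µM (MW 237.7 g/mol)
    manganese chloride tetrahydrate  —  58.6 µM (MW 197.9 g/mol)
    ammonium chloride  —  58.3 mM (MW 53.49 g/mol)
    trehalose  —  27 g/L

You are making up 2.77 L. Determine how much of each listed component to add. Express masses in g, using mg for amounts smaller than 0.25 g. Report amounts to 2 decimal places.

HEPES 17.92 g; nickel chloride hexahydrate 47.14 mg; manganese chloride tetrahydrate 32.12 mg; ammonium chloride 8.64 g; trehalose 74.79 g

Scale factor relative to 1 L: 2.77.
HEPES: 6.47 g/L × 2.77 L = 17.92 g
nickel chloride hexahydrate: 71.6 µmol/L × 237.7 g/mol × 2.77 L ÷ 1000 = 47.14 mg
manganese chloride tetrahydrate: 58.6 µmol/L × 197.9 g/mol × 2.77 L ÷ 1000 = 32.12 mg
ammonium chloride: 58.3 mmol/L × 53.49 g/mol × 2.77 L ÷ 1000 = 8.64 g
trehalose: 27 g/L × 2.77 L = 74.79 g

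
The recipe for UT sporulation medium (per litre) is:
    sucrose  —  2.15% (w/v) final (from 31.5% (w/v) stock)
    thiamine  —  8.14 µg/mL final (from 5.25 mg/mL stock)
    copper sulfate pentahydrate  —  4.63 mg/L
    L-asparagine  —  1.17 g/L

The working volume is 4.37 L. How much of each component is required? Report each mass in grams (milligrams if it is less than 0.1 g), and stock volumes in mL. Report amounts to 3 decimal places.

Scale factor relative to 1 L: 4.37.
sucrose: C1V1 = C2V2 → 2.15% ÷ 31.5% × 4370 mL = 298.270 mL
thiamine: dilute stock: 8.14 µg/mL × 4370 mL ÷ 5250 µg/mL = 6.776 mL
copper sulfate pentahydrate: 4.63 mg/L × 4.37 L = 20.233 mg
L-asparagine: 1.17 g/L × 4.37 L = 5.113 g

sucrose 298.270 mL; thiamine 6.776 mL; copper sulfate pentahydrate 20.233 mg; L-asparagine 5.113 g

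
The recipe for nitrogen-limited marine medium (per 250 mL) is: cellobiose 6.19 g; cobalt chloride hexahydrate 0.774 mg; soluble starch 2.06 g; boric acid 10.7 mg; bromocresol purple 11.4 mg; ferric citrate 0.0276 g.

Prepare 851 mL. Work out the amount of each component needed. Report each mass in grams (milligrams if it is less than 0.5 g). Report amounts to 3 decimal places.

cellobiose 21.071 g; cobalt chloride hexahydrate 2.635 mg; soluble starch 7.012 g; boric acid 36.423 mg; bromocresol purple 38.806 mg; ferric citrate 93.950 mg

Scale factor = 851 mL / 250 mL = 3.404.
cellobiose: 6.19 g × (851 mL / 250 mL) = 21.071 g
cobalt chloride hexahydrate: 0.774 mg × (851 mL / 250 mL) = 2.635 mg
soluble starch: 2.06 g × (851 mL / 250 mL) = 7.012 g
boric acid: 10.7 mg × (851 mL / 250 mL) = 36.423 mg
bromocresol purple: 11.4 mg × (851 mL / 250 mL) = 38.806 mg
ferric citrate: 0.0276 g × (851 mL / 250 mL) = 0.0939504 g = 93.950 mg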